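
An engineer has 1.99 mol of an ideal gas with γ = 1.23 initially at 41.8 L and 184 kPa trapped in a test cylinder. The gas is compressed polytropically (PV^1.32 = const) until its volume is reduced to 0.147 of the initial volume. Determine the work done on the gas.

20400 J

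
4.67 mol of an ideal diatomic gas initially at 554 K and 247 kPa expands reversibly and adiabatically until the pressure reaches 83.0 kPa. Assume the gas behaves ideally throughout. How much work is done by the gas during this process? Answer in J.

V₁ = nRT₁/P₁ = 4.67×8.314×554/247 = 87.1 L.
Adiabatic: T₂/T₁ = (P₂/P₁)^((γ−1)/γ) ⇒ T₂ = 554×(0.336)^0.286 = 406 K; V₂ = 190 L.
ΔU = nCvΔT = 4.67×20.8×(406−554) = -14400 J.
Q = 0 for an adiabatic process, so W = −ΔU = 14400 J.

14400 J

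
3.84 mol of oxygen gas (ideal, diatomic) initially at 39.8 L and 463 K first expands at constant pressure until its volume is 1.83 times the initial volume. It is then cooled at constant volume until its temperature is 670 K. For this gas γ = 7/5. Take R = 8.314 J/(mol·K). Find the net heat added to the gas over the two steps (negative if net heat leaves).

28800 J

P₁ = nRT₁/V₁ = 3.84×8.314×463/39.8 = 371 kPa.
Step 1 — Isobaric: P stays 371 kPa; V/T = const ⇒ T₂ = 847 K, V₂ = 72.8 L.
W = PΔV = 371×(72.8−39.8) kPa·L = 12300 J.
ΔU = nCvΔT = 3.84×20.8×(847−463) = 30700 J.
Q = ΔU + W = nCpΔT = 42900 J.
State after step 1: P = 371 kPa, V = 72.8 L, T = 847 K.
Step 2 — Isochoric: V stays 72.8 L; P/T = const ⇒ T₂ = 670 K, P₂ = 294 kPa.
W = 0 (no volume change).
ΔU = nCvΔT = 3.84×20.8×(670−847) = -14200 J.
Q = ΔU = -14200 J.
Net over both steps: W = 12300 J, Q = 28800 J, ΔU = 16500 J.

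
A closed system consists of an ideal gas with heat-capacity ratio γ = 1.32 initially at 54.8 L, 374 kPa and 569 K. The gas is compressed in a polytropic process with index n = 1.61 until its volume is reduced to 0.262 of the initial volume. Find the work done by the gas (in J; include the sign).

n = P₁V₁/(RT₁) = 374×54.8/(8.314×569) = 4.33 mol.
Polytropic n=1.61: T₂ = T₁(V₁/V₂)^(n−1) = 569×(3.82)^0.61 = 1290 K; P₂ = P₁(V₁/V₂)^n = 3230 kPa.
W = (P₁V₁−P₂V₂)/(n−1) = (374×54.8−3230×14.4)/0.61 = -42500 J.

-42500 J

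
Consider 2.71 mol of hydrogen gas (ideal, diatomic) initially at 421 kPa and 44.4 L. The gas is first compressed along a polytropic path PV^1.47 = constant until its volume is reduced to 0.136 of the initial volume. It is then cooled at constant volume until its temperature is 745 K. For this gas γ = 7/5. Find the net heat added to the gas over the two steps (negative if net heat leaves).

-66600 J

T₁ = P₁V₁/(nR) = 421×44.4/(2.71×8.314) = 830 K.
Step 1 — Polytropic n=1.47: T₂ = T₁(V₁/V₂)^(n−1) = 830×(7.35)^0.47 = 2120 K; P₂ = P₁(V₁/V₂)^n = 7910 kPa.
W = (P₁V₁−P₂V₂)/(n−1) = (421×44.4−7910×6.04)/0.47 = -61800 J.
ΔU = nCvΔT = 2.71×20.8×(2120−830) = 72600 J.
Q = ΔU + W = 10800 J.
State after step 1: P = 7910 kPa, V = 6.04 L, T = 2120 K.
Step 2 — Isochoric: V stays 6.04 L; P/T = const ⇒ T₂ = 745 K, P₂ = 2780 kPa.
W = 0 (no volume change).
ΔU = nCvΔT = 2.71×20.8×(745−2120) = -77400 J.
Q = ΔU = -77400 J.
Net over both steps: W = -61800 J, Q = -66600 J, ΔU = -4770 J.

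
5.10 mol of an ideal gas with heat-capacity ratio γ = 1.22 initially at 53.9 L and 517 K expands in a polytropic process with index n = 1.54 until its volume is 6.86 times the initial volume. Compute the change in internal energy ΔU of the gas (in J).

-64400 J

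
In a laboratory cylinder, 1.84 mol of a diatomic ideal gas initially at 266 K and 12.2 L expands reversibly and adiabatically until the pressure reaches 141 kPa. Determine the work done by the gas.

P₁ = nRT₁/V₁ = 1.84×8.314×266/12.2 = 334 kPa.
Adiabatic: T₂/T₁ = (P₂/P₁)^((γ−1)/γ) ⇒ T₂ = 266×(0.423)^0.286 = 208 K; V₂ = 22.6 L.
ΔU = nCvΔT = 1.84×20.8×(208−266) = -2220 J.
Q = 0 for an adiabatic process, so W = −ΔU = 2220 J.

2220 J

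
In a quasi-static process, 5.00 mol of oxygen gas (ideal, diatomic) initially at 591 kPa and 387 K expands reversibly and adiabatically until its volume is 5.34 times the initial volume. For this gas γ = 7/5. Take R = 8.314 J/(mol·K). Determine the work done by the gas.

V₁ = nRT₁/P₁ = 5.00×8.314×387/591 = 27.2 L.
Adiabatic: TV^(γ−1) = const ⇒ T₂ = 387×(0.187)^0.400 = 198 K; PV^γ = const ⇒ P₂ = 56.6 kPa.
ΔU = nCvΔT = 5.00×20.8×(198−387) = -19600 J.
Q = 0 for an adiabatic process, so W = −ΔU = 19600 J.

19600 J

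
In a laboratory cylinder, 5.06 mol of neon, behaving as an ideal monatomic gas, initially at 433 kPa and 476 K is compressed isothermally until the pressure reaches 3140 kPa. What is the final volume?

V₁ = nRT₁/P₁ = 5.06×8.314×476/433 = 46.2 L.
Isothermal: T stays 476 K; PV = const ⇒ V₂ = 6.38 L, P₂ = 3140 kPa.

6.38 L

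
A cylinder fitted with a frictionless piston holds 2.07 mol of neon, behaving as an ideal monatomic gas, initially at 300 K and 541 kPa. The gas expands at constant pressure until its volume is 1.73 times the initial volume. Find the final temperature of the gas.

519 K

V₁ = nRT₁/P₁ = 2.07×8.314×300/541 = 9.54 L.
Isobaric: P stays 541 kPa; V/T = const ⇒ T₂ = 519 K, V₂ = 16.5 L.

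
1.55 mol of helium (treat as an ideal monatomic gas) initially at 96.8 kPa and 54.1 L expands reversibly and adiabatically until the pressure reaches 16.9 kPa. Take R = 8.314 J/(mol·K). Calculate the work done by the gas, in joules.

T₁ = P₁V₁/(nR) = 96.8×54.1/(1.55×8.314) = 406 K.
Adiabatic: T₂/T₁ = (P₂/P₁)^((γ−1)/γ) ⇒ T₂ = 406×(0.175)^0.400 = 202 K; V₂ = 154 L.
ΔU = nCvΔT = 1.55×12.5×(202−406) = -3950 J.
Q = 0 for an adiabatic process, so W = −ΔU = 3950 J.

3950 J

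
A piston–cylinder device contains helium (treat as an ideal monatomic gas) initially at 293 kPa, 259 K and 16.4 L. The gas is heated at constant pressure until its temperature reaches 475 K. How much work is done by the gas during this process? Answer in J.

n = P₁V₁/(RT₁) = 293×16.4/(8.314×259) = 2.23 mol.
Isobaric: P stays 293 kPa; V/T = const ⇒ T₂ = 475 K, V₂ = 30.1 L.
W = PΔV = 293×(30.1−16.4) kPa·L = 4010 J.

4010 J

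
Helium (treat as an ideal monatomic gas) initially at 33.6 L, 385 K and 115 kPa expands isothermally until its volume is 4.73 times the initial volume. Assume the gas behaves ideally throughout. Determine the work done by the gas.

n = P₁V₁/(RT₁) = 115×33.6/(8.314×385) = 1.21 mol.
Isothermal: T stays 385 K; PV = const ⇒ V₂ = 159 L, P₂ = 24.3 kPa.
W = nRT ln(V₂/V₁) = 1.21×8.314×385×ln(4.73) = 6000 J.

6000 J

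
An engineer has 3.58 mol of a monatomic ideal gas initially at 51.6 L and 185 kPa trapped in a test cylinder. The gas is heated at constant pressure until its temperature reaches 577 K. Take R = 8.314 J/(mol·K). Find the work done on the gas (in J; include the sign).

-7630 J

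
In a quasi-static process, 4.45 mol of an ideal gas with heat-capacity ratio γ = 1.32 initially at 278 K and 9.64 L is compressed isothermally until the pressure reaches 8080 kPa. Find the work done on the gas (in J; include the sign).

20800 J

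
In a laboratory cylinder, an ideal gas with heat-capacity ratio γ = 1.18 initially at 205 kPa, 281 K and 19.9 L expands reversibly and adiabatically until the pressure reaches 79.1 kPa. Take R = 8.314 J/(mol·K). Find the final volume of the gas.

Adiabatic: T₂/T₁ = (P₂/P₁)^((γ−1)/γ) ⇒ T₂ = 281×(0.386)^0.153 = 243 K; V₂ = 44.6 L.

44.6 L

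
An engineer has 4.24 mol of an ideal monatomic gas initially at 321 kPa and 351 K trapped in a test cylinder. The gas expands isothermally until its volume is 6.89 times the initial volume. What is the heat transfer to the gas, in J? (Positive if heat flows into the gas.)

V₁ = nRT₁/P₁ = 4.24×8.314×351/321 = 38.5 L.
Isothermal: T stays 351 K; PV = const ⇒ V₂ = 266 L, P₂ = 46.6 kPa.
ΔU = 0 (ideal gas, T constant).
W = nRT ln(V₂/V₁) = 4.24×8.314×351×ln(6.89) = 23900 J.
Q = ΔU + W = 23900 J.

23900 J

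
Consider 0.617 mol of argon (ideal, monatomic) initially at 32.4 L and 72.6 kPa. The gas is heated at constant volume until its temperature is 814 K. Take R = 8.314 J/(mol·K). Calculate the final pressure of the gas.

T₁ = P₁V₁/(nR) = 72.6×32.4/(0.617×8.314) = 459 K.
Isochoric: V stays 32.4 L; P/T = const ⇒ T₂ = 814 K, P₂ = 129 kPa.

129 kPa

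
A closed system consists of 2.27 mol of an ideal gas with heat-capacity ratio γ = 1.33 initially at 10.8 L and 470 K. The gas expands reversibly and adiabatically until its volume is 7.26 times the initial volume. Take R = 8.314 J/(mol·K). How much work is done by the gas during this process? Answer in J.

12900 J

P₁ = nRT₁/V₁ = 2.27×8.314×470/10.8 = 821 kPa.
Adiabatic: TV^(γ−1) = const ⇒ T₂ = 470×(0.138)^0.330 = 244 K; PV^γ = const ⇒ P₂ = 58.8 kPa.
ΔU = nCvΔT = 2.27×25.2×(244−470) = -12900 J.
Q = 0 for an adiabatic process, so W = −ΔU = 12900 J.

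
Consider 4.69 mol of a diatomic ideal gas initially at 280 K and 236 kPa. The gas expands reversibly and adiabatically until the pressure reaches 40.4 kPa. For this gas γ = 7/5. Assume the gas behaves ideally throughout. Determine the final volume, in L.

163 L

V₁ = nRT₁/P₁ = 4.69×8.314×280/236 = 46.3 L.
Adiabatic: T₂/T₁ = (P₂/P₁)^((γ−1)/γ) ⇒ T₂ = 280×(0.171)^0.286 = 169 K; V₂ = 163 L.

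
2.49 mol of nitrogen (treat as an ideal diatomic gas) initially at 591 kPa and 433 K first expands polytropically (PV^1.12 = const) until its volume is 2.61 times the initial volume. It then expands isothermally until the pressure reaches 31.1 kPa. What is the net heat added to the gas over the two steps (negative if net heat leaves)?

V₁ = nRT₁/P₁ = 2.49×8.314×433/591 = 15.2 L.
Step 1 — Polytropic n=1.12: T₂ = T₁(V₁/V₂)^(n−1) = 433×(0.383)^0.12 = 386 K; P₂ = P₁(V₁/V₂)^n = 202 kPa.
W = (P₁V₁−P₂V₂)/(n−1) = (591×15.2−202×39.6)/0.12 = 8120 J.
ΔU = nCvΔT = 2.49×20.8×(386−433) = -2440 J.
Q = ΔU + W = 5690 J.
State after step 1: P = 202 kPa, V = 39.6 L, T = 386 K.
Step 2 — Isothermal: T stays 386 K; PV = const ⇒ V₂ = 257 L, P₂ = 31.1 kPa.
ΔU = 0 (ideal gas, T constant).
W = nRT ln(V₂/V₁) = 2.49×8.314×386×ln(6.49) = 14900 J.
Q = ΔU + W = 14900 J.
Net over both steps: W = 23100 J, Q = 20600 J, ΔU = -2440 J.

20600 J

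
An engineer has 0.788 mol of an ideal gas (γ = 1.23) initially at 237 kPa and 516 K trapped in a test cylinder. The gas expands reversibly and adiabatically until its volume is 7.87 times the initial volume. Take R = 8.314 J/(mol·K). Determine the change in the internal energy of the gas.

-5550 J

V₁ = nRT₁/P₁ = 0.788×8.314×516/237 = 14.3 L.
Adiabatic: TV^(γ−1) = const ⇒ T₂ = 516×(0.127)^0.230 = 321 K; PV^γ = const ⇒ P₂ = 18.7 kPa.
For an ideal gas ΔU = nCvΔT with Cv = R/(γ−1) = 36.1 J/(mol·K).
ΔU = 0.788×36.1×(321−516) = -5550 J.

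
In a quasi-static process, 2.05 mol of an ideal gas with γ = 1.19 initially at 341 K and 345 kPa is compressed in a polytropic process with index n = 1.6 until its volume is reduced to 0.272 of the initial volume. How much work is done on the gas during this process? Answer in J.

11500 J

V₁ = nRT₁/P₁ = 2.05×8.314×341/345 = 16.8 L.
Polytropic n=1.6: T₂ = T₁(V₁/V₂)^(n−1) = 341×(3.68)^0.60 = 745 K; P₂ = P₁(V₁/V₂)^n = 2770 kPa.
W = (P₁V₁−P₂V₂)/(n−1) = (345×16.8−2770×4.58)/0.60 = -11500 J.
Work done on the gas = −W_by = 11500 J.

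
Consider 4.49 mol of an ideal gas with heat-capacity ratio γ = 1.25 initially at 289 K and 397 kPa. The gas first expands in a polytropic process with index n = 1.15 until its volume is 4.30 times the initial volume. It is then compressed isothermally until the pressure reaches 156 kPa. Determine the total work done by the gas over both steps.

7690 J

V₁ = nRT₁/P₁ = 4.49×8.314×289/397 = 27.2 L.
Step 1 — Polytropic n=1.15: T₂ = T₁(V₁/V₂)^(n−1) = 289×(0.233)^0.15 = 232 K; P₂ = P₁(V₁/V₂)^n = 74.2 kPa.
W = (P₁V₁−P₂V₂)/(n−1) = (397×27.2−74.2×117)/0.15 = 14100 J.
ΔU = nCvΔT = 4.49×33.3×(232−289) = -8480 J.
Q = ΔU + W = 5650 J.
State after step 1: P = 74.2 kPa, V = 117 L, T = 232 K.
Step 2 — Isothermal: T stays 232 K; PV = const ⇒ V₂ = 55.6 L, P₂ = 156 kPa.
ΔU = 0 (ideal gas, T constant).
W = nRT ln(V₂/V₁) = 4.49×8.314×232×ln(0.476) = -6440 J.
Q = ΔU + W = -6440 J.
Net over both steps: W = 7690 J, Q = -790 J, ΔU = -8480 J.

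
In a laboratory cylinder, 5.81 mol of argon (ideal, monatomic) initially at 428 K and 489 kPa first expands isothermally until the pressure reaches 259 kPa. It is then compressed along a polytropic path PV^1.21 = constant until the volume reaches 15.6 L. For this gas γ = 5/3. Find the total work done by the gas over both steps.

V₁ = nRT₁/P₁ = 5.81×8.314×428/489 = 42.3 L.
Step 1 — Isothermal: T stays 428 K; PV = const ⇒ V₂ = 79.8 L, P₂ = 259 kPa.
ΔU = 0 (ideal gas, T constant).
W = nRT ln(V₂/V₁) = 5.81×8.314×428×ln(1.89) = 13100 J.
Q = ΔU + W = 13100 J.
State after step 1: P = 259 kPa, V = 79.8 L, T = 428 K.
Step 2 — Polytropic n=1.21: T₂ = T₁(V₁/V₂)^(n−1) = 428×(5.12)^0.21 = 603 K; P₂ = P₁(V₁/V₂)^n = 1870 kPa.
W = (P₁V₁−P₂V₂)/(n−1) = (259×79.8−1870×15.6)/0.21 = -40300 J.
ΔU = nCvΔT = 5.81×12.5×(603−428) = 12700 J.
Q = ΔU + W = -27600 J.
Net over both steps: W = -27100 J, Q = -14400 J, ΔU = 12700 J.

-27100 J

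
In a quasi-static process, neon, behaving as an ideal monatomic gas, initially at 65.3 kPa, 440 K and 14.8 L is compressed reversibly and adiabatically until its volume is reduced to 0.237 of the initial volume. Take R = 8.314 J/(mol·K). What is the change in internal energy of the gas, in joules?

2340 J

n = P₁V₁/(RT₁) = 65.3×14.8/(8.314×440) = 0.264 mol.
Adiabatic: TV^(γ−1) = const ⇒ T₂ = 440×(4.22)^0.667 = 1150 K; PV^γ = const ⇒ P₂ = 719 kPa.
For an ideal gas ΔU = nCvΔT with Cv = (3/2)R = 12.5 J/(mol·K).
ΔU = 0.264×12.5×(1150−440) = 2340 J.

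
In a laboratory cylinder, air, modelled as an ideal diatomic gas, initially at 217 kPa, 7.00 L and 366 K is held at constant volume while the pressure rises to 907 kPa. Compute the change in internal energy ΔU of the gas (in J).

n = P₁V₁/(RT₁) = 217×7.00/(8.314×366) = 0.499 mol.
Isochoric: V stays 7.00 L; P/T = const ⇒ T₂ = 1530 K, P₂ = 907 kPa.
For an ideal gas ΔU = nCvΔT with Cv = (5/2)R = 20.8 J/(mol·K).
ΔU = 0.499×20.8×(1530−366) = 12100 J.

12100 J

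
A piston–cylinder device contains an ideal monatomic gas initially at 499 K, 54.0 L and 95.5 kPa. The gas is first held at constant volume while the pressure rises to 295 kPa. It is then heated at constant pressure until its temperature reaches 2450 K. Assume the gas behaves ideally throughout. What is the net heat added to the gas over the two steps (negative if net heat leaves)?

39600 J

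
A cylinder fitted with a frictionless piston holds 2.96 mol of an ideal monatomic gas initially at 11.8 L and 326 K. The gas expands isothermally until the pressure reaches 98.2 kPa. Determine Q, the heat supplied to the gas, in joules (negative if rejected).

P₁ = nRT₁/V₁ = 2.96×8.314×326/11.8 = 680 kPa.
Isothermal: T stays 326 K; PV = const ⇒ V₂ = 81.7 L, P₂ = 98.2 kPa.
ΔU = 0 (ideal gas, T constant).
W = nRT ln(V₂/V₁) = 2.96×8.314×326×ln(6.92) = 15500 J.
Q = ΔU + W = 15500 J.

15500 J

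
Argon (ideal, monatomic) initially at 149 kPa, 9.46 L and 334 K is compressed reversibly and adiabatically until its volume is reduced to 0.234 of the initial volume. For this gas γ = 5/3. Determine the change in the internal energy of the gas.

3450 J

n = P₁V₁/(RT₁) = 149×9.46/(8.314×334) = 0.508 mol.
Adiabatic: TV^(γ−1) = const ⇒ T₂ = 334×(4.27)^0.667 = 880 K; PV^γ = const ⇒ P₂ = 1680 kPa.
For an ideal gas ΔU = nCvΔT with Cv = (3/2)R = 12.5 J/(mol·K).
ΔU = 0.508×12.5×(880−334) = 3450 J.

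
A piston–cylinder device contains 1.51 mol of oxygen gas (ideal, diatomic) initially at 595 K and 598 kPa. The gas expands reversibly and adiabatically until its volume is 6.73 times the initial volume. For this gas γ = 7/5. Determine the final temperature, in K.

V₁ = nRT₁/P₁ = 1.51×8.314×595/598 = 12.5 L.
Adiabatic: TV^(γ−1) = const ⇒ T₂ = 595×(0.149)^0.400 = 278 K; PV^γ = const ⇒ P₂ = 41.4 kPa.

278 K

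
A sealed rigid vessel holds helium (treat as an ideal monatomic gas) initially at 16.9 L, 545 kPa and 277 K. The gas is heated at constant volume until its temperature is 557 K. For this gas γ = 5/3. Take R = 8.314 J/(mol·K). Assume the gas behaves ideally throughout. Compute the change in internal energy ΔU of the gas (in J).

14000 J

n = P₁V₁/(RT₁) = 545×16.9/(8.314×277) = 4.00 mol.
Isochoric: V stays 16.9 L; P/T = const ⇒ T₂ = 557 K, P₂ = 1100 kPa.
For an ideal gas ΔU = nCvΔT with Cv = (3/2)R = 12.5 J/(mol·K).
ΔU = 4.00×12.5×(557−277) = 14000 J.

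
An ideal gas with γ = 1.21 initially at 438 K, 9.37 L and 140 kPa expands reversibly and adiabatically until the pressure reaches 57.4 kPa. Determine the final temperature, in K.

375 K

Adiabatic: T₂/T₁ = (P₂/P₁)^((γ−1)/γ) ⇒ T₂ = 438×(0.410)^0.174 = 375 K; V₂ = 19.6 L.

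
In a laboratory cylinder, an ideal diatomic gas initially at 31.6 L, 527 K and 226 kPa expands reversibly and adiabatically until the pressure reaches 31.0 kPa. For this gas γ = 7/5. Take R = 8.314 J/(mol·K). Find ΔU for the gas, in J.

-7730 J

n = P₁V₁/(RT₁) = 226×31.6/(8.314×527) = 1.63 mol.
Adiabatic: T₂/T₁ = (P₂/P₁)^((γ−1)/γ) ⇒ T₂ = 527×(0.137)^0.286 = 299 K; V₂ = 131 L.
For an ideal gas ΔU = nCvΔT with Cv = (5/2)R = 20.8 J/(mol·K).
ΔU = 1.63×20.8×(299−527) = -7730 J.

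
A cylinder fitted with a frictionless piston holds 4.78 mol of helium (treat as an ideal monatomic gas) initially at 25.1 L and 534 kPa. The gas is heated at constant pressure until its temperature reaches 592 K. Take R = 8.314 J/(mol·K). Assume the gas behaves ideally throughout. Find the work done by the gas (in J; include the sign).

T₁ = P₁V₁/(nR) = 534×25.1/(4.78×8.314) = 337 K.
Isobaric: P stays 534 kPa; V/T = const ⇒ T₂ = 592 K, V₂ = 44.1 L.
W = PΔV = 534×(44.1−25.1) kPa·L = 10100 J.

10100 J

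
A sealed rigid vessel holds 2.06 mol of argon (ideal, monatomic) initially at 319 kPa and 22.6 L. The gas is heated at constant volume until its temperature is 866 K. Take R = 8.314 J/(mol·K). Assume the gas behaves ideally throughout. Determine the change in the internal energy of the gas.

T₁ = P₁V₁/(nR) = 319×22.6/(2.06×8.314) = 421 K.
Isochoric: V stays 22.6 L; P/T = const ⇒ T₂ = 866 K, P₂ = 656 kPa.
For an ideal gas ΔU = nCvΔT with Cv = (3/2)R = 12.5 J/(mol·K).
ΔU = 2.06×12.5×(866−421) = 11400 J.

11400 J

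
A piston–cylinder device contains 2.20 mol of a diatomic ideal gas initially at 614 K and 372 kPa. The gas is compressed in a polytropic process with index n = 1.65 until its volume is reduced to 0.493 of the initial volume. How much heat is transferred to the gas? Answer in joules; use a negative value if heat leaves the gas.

6300 J

V₁ = nRT₁/P₁ = 2.20×8.314×614/372 = 30.2 L.
Polytropic n=1.65: T₂ = T₁(V₁/V₂)^(n−1) = 614×(2.03)^0.65 = 972 K; P₂ = P₁(V₁/V₂)^n = 1190 kPa.
W = (P₁V₁−P₂V₂)/(n−1) = (372×30.2−1190×14.9)/0.65 = -10100 J.
ΔU = nCvΔT = 2.20×20.8×(972−614) = 16400 J.
Q = ΔU + W = 6300 J.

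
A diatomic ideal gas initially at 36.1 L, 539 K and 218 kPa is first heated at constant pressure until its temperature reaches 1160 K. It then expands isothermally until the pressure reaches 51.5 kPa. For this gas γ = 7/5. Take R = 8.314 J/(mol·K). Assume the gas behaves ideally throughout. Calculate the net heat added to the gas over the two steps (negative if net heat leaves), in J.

n = P₁V₁/(RT₁) = 218×36.1/(8.314×539) = 1.76 mol.
Step 1 — Isobaric: P stays 218 kPa; V/T = const ⇒ T₂ = 1160 K, V₂ = 77.7 L.
W = PΔV = 218×(77.7−36.1) kPa·L = 9070 J.
ΔU = nCvΔT = 1.76×20.8×(1160−539) = 22700 J.
Q = ΔU + W = nCpΔT = 31700 J.
State after step 1: P = 218 kPa, V = 77.7 L, T = 1160 K.
Step 2 — Isothermal: T stays 1160 K; PV = const ⇒ V₂ = 329 L, P₂ = 51.5 kPa.
ΔU = 0 (ideal gas, T constant).
W = nRT ln(V₂/V₁) = 1.76×8.314×1160×ln(4.23) = 24400 J.
Q = ΔU + W = 24400 J.
Net over both steps: W = 33500 J, Q = 56200 J, ΔU = 22700 J.

56200 J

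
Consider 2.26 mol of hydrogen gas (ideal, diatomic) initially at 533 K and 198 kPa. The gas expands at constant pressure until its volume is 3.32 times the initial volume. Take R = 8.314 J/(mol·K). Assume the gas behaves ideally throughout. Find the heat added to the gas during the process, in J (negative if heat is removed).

81300 J

V₁ = nRT₁/P₁ = 2.26×8.314×533/198 = 50.6 L.
Isobaric: P stays 198 kPa; V/T = const ⇒ T₂ = 1770 K, V₂ = 168 L.
W = PΔV = 198×(168−50.6) kPa·L = 23200 J.
ΔU = nCvΔT = 2.26×20.8×(1770−533) = 58100 J.
Q = ΔU + W = nCpΔT = 81300 J.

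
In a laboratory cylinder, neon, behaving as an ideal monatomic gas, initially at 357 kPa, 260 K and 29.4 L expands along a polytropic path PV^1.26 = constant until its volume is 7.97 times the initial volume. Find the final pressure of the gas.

Polytropic n=1.26: T₂ = T₁(V₁/V₂)^(n−1) = 260×(0.125)^0.26 = 152 K; P₂ = P₁(V₁/V₂)^n = 26.1 kPa.

26.1 kPa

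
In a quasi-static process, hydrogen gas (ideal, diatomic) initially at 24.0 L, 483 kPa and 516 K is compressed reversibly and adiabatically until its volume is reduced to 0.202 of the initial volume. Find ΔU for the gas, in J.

n = P₁V₁/(RT₁) = 483×24.0/(8.314×516) = 2.70 mol.
Adiabatic: TV^(γ−1) = const ⇒ T₂ = 516×(4.95)^0.400 = 978 K; PV^γ = const ⇒ P₂ = 4530 kPa.
For an ideal gas ΔU = nCvΔT with Cv = (5/2)R = 20.8 J/(mol·K).
ΔU = 2.70×20.8×(978−516) = 26000 J.

26000 J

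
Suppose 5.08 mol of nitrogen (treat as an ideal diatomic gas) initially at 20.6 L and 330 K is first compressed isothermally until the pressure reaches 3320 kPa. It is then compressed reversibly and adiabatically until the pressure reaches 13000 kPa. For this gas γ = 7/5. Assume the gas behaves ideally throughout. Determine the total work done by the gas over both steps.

-38800 J

P₁ = nRT₁/V₁ = 5.08×8.314×330/20.6 = 677 kPa.
Step 1 — Isothermal: T stays 330 K; PV = const ⇒ V₂ = 4.20 L, P₂ = 3320 kPa.
ΔU = 0 (ideal gas, T constant).
W = nRT ln(V₂/V₁) = 5.08×8.314×330×ln(0.204) = -22200 J.
Q = ΔU + W = -22200 J.
State after step 1: P = 3320 kPa, V = 4.20 L, T = 330 K.
Step 2 — Adiabatic: T₂/T₁ = (P₂/P₁)^((γ−1)/γ) ⇒ T₂ = 330×(3.92)^0.286 = 487 K; V₂ = 1.58 L.
ΔU = nCvΔT = 5.08×20.8×(487−330) = 16600 J.
Q = 0 for an adiabatic process, so W = −ΔU = -16600 J.
Net over both steps: W = -38800 J, Q = -22200 J, ΔU = 16600 J.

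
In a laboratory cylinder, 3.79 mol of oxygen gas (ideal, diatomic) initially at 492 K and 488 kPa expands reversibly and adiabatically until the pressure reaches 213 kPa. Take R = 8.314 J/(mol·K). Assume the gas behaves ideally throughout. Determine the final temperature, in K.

V₁ = nRT₁/P₁ = 3.79×8.314×492/488 = 31.8 L.
Adiabatic: T₂/T₁ = (P₂/P₁)^((γ−1)/γ) ⇒ T₂ = 492×(0.436)^0.286 = 388 K; V₂ = 57.4 L.

388 K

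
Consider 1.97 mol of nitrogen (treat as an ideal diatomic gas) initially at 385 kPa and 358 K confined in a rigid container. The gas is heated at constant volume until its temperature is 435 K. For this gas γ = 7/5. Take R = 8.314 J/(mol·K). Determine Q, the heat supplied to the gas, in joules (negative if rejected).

3150 J

V₁ = nRT₁/P₁ = 1.97×8.314×358/385 = 15.2 L.
Isochoric: V stays 15.2 L; P/T = const ⇒ T₂ = 435 K, P₂ = 468 kPa.
W = 0 (no volume change).
ΔU = nCvΔT = 1.97×20.8×(435−358) = 3150 J.
Q = ΔU = 3150 J.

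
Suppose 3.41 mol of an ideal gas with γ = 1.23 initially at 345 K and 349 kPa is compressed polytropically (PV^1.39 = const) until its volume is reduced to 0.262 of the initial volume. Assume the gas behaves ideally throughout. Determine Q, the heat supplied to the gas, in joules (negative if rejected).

12000 J

V₁ = nRT₁/P₁ = 3.41×8.314×345/349 = 28.0 L.
Polytropic n=1.39: T₂ = T₁(V₁/V₂)^(n−1) = 345×(3.82)^0.39 = 582 K; P₂ = P₁(V₁/V₂)^n = 2250 kPa.
W = (P₁V₁−P₂V₂)/(n−1) = (349×28.0−2250×7.34)/0.39 = -17200 J.
ΔU = nCvΔT = 3.41×36.1×(582−345) = 29200 J.
Q = ΔU + W = 12000 J.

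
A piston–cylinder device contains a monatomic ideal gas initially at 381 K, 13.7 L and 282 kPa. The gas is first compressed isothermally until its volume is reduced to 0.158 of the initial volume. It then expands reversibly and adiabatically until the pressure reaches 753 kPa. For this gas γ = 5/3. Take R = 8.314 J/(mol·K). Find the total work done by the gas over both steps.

n = P₁V₁/(RT₁) = 282×13.7/(8.314×381) = 1.22 mol.
Step 1 — Isothermal: T stays 381 K; PV = const ⇒ V₂ = 2.16 L, P₂ = 1780 kPa.
ΔU = 0 (ideal gas, T constant).
W = nRT ln(V₂/V₁) = 1.22×8.314×381×ln(0.158) = -7130 J.
Q = ΔU + W = -7130 J.
State after step 1: P = 1780 kPa, V = 2.16 L, T = 381 K.
Step 2 — Adiabatic: T₂/T₁ = (P₂/P₁)^((γ−1)/γ) ⇒ T₂ = 381×(0.422)^0.400 = 270 K; V₂ = 3.63 L.
ΔU = nCvΔT = 1.22×12.5×(270−381) = -1690 J.
Q = 0 for an adiabatic process, so W = −ΔU = 1690 J.
Net over both steps: W = -5440 J, Q = -7130 J, ΔU = -1690 J.

-5440 J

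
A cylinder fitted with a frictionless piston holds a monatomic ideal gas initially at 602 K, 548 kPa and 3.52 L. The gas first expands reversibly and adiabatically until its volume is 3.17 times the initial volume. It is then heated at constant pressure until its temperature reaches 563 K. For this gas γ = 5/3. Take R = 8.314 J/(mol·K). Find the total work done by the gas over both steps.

n = P₁V₁/(RT₁) = 548×3.52/(8.314×602) = 0.385 mol.
Step 1 — Adiabatic: TV^(γ−1) = const ⇒ T₂ = 602×(0.315)^0.667 = 279 K; PV^γ = const ⇒ P₂ = 80.1 kPa.
ΔU = nCvΔT = 0.385×12.5×(279−602) = -1550 J.
Q = 0 for an adiabatic process, so W = −ΔU = 1550 J.
State after step 1: P = 80.1 kPa, V = 11.2 L, T = 279 K.
Step 2 — Isobaric: P stays 80.1 kPa; V/T = const ⇒ T₂ = 563 K, V₂ = 22.5 L.
W = PΔV = 80.1×(22.5−11.2) kPa·L = 910 J.
ΔU = nCvΔT = 0.385×12.5×(563−279) = 1370 J.
Q = ΔU + W = nCpΔT = 2280 J.
Net over both steps: W = 2460 J, Q = 2280 J, ΔU = -187 J.

2460 J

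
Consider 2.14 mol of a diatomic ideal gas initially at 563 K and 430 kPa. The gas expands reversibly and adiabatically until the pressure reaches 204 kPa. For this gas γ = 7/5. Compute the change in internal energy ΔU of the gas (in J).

V₁ = nRT₁/P₁ = 2.14×8.314×563/430 = 23.3 L.
Adiabatic: T₂/T₁ = (P₂/P₁)^((γ−1)/γ) ⇒ T₂ = 563×(0.474)^0.286 = 455 K; V₂ = 39.7 L.
For an ideal gas ΔU = nCvΔT with Cv = (5/2)R = 20.8 J/(mol·K).
ΔU = 2.14×20.8×(455−563) = -4810 J.

-4810 J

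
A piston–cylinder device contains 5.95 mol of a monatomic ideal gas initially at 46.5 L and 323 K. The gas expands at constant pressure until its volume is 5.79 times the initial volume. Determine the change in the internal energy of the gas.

115000 J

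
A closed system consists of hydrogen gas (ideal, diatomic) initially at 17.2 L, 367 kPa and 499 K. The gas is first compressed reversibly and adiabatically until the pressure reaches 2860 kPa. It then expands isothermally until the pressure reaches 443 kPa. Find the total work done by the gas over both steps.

8570 J

n = P₁V₁/(RT₁) = 367×17.2/(8.314×499) = 1.52 mol.
Step 1 — Adiabatic: T₂/T₁ = (P₂/P₁)^((γ−1)/γ) ⇒ T₂ = 499×(7.79)^0.286 = 897 K; V₂ = 3.97 L.
ΔU = nCvΔT = 1.52×20.8×(897−499) = 12600 J.
Q = 0 for an adiabatic process, so W = −ΔU = -12600 J.
State after step 1: P = 2860 kPa, V = 3.97 L, T = 897 K.
Step 2 — Isothermal: T stays 897 K; PV = const ⇒ V₂ = 25.6 L, P₂ = 443 kPa.
ΔU = 0 (ideal gas, T constant).
W = nRT ln(V₂/V₁) = 1.52×8.314×897×ln(6.46) = 21200 J.
Q = ΔU + W = 21200 J.
Net over both steps: W = 8570 J, Q = 21200 J, ΔU = 12600 J.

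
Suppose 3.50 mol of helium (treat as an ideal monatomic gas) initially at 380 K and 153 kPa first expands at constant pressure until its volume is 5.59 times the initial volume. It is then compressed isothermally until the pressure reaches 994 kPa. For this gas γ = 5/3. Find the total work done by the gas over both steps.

V₁ = nRT₁/P₁ = 3.50×8.314×380/153 = 72.3 L.
Step 1 — Isobaric: P stays 153 kPa; V/T = const ⇒ T₂ = 2120 K, V₂ = 404 L.
W = PΔV = 153×(404−72.3) kPa·L = 50800 J.
ΔU = nCvΔT = 3.50×12.5×(2120−380) = 76100 J.
Q = ΔU + W = nCpΔT = 127000 J.
State after step 1: P = 153 kPa, V = 404 L, T = 2120 K.
Step 2 — Isothermal: T stays 2120 K; PV = const ⇒ V₂ = 62.2 L, P₂ = 994 kPa.
ΔU = 0 (ideal gas, T constant).
W = nRT ln(V₂/V₁) = 3.50×8.314×2120×ln(0.154) = -116000 J.
Q = ΔU + W = -116000 J.
Net over both steps: W = -64900 J, Q = 11200 J, ΔU = 76100 J.

-64900 J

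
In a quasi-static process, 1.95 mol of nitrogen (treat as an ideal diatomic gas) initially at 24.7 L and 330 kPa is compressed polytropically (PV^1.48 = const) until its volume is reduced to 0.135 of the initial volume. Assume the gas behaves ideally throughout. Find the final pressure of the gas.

6390 kPa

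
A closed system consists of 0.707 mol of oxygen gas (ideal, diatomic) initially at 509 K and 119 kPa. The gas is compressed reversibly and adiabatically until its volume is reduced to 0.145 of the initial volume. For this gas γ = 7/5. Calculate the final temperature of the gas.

1100 K

V₁ = nRT₁/P₁ = 0.707×8.314×509/119 = 25.1 L.
Adiabatic: TV^(γ−1) = const ⇒ T₂ = 509×(6.90)^0.400 = 1100 K; PV^γ = const ⇒ P₂ = 1780 kPa.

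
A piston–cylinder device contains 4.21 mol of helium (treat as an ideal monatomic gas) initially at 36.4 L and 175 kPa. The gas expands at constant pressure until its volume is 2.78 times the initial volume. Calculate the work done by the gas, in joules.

11300 J

T₁ = P₁V₁/(nR) = 175×36.4/(4.21×8.314) = 182 K.
Isobaric: P stays 175 kPa; V/T = const ⇒ T₂ = 506 K, V₂ = 101 L.
W = PΔV = 175×(101−36.4) kPa·L = 11300 J.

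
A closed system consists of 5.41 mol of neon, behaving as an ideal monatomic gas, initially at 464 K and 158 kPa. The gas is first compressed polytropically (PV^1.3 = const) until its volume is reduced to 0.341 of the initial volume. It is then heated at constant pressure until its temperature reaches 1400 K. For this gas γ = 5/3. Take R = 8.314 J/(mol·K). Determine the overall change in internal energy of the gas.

63200 J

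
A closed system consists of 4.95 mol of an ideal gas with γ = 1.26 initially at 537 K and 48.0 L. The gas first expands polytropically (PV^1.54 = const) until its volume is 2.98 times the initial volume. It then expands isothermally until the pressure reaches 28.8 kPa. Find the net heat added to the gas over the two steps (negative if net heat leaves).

P₁ = nRT₁/V₁ = 4.95×8.314×537/48.0 = 460 kPa.
Step 1 — Polytropic n=1.54: T₂ = T₁(V₁/V₂)^(n−1) = 537×(0.336)^0.54 = 298 K; P₂ = P₁(V₁/V₂)^n = 85.7 kPa.
W = (P₁V₁−P₂V₂)/(n−1) = (460×48.0−85.7×143)/0.54 = 18200 J.
ΔU = nCvΔT = 4.95×32.0×(298−537) = -37900 J.
Q = ΔU + W = -19600 J.
State after step 1: P = 85.7 kPa, V = 143 L, T = 298 K.
Step 2 — Isothermal: T stays 298 K; PV = const ⇒ V₂ = 426 L, P₂ = 28.8 kPa.
ΔU = 0 (ideal gas, T constant).
W = nRT ln(V₂/V₁) = 4.95×8.314×298×ln(2.97) = 13400 J.
Q = ΔU + W = 13400 J.
Net over both steps: W = 31600 J, Q = -6270 J, ΔU = -37900 J.

-6270 J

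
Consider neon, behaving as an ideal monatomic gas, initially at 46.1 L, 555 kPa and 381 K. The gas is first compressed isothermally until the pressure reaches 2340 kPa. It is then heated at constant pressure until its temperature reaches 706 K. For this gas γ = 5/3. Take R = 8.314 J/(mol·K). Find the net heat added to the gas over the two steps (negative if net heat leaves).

17700 J

n = P₁V₁/(RT₁) = 555×46.1/(8.314×381) = 8.08 mol.
Step 1 — Isothermal: T stays 381 K; PV = const ⇒ V₂ = 10.9 L, P₂ = 2340 kPa.
ΔU = 0 (ideal gas, T constant).
W = nRT ln(V₂/V₁) = 8.08×8.314×381×ln(0.237) = -36800 J.
Q = ΔU + W = -36800 J.
State after step 1: P = 2340 kPa, V = 10.9 L, T = 381 K.
Step 2 — Isobaric: P stays 2340 kPa; V/T = const ⇒ T₂ = 706 K, V₂ = 20.3 L.
W = PΔV = 2340×(20.3−10.9) kPa·L = 21800 J.
ΔU = nCvΔT = 8.08×12.5×(706−381) = 32700 J.
Q = ΔU + W = nCpΔT = 54600 J.
Net over both steps: W = -15000 J, Q = 17700 J, ΔU = 32700 J.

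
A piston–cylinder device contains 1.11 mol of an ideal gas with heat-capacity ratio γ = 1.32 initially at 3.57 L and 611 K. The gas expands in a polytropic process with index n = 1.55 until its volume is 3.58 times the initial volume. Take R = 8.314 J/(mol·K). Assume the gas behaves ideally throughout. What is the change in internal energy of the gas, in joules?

-8880 J

P₁ = nRT₁/V₁ = 1.11×8.314×611/3.57 = 1580 kPa.
Polytropic n=1.55: T₂ = T₁(V₁/V₂)^(n−1) = 611×(0.279)^0.55 = 303 K; P₂ = P₁(V₁/V₂)^n = 219 kPa.
For an ideal gas ΔU = nCvΔT with Cv = R/(γ−1) = 26.0 J/(mol·K).
ΔU = 1.11×26.0×(303−611) = -8880 J.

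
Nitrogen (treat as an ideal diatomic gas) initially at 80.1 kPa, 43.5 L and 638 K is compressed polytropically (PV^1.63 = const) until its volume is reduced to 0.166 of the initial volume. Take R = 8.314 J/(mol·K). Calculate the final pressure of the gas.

Polytropic n=1.63: T₂ = T₁(V₁/V₂)^(n−1) = 638×(6.02)^0.63 = 1980 K; P₂ = P₁(V₁/V₂)^n = 1500 kPa.

1500 kPa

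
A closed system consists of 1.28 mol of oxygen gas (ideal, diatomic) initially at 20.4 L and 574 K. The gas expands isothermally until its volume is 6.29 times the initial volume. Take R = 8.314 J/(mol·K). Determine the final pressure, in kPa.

P₁ = nRT₁/V₁ = 1.28×8.314×574/20.4 = 299 kPa.
Isothermal: T stays 574 K; PV = const ⇒ V₂ = 128 L, P₂ = 47.6 kPa.

47.6 kPa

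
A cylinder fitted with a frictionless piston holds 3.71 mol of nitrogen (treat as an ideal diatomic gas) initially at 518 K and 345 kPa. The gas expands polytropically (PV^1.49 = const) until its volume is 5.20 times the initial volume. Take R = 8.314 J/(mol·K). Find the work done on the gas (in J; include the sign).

V₁ = nRT₁/P₁ = 3.71×8.314×518/345 = 46.3 L.
Polytropic n=1.49: T₂ = T₁(V₁/V₂)^(n−1) = 518×(0.192)^0.49 = 231 K; P₂ = P₁(V₁/V₂)^n = 29.6 kPa.
W = (P₁V₁−P₂V₂)/(n−1) = (345×46.3−29.6×241)/0.49 = 18100 J.
Work done on the gas = −W_by = -18100 J.

-18100 J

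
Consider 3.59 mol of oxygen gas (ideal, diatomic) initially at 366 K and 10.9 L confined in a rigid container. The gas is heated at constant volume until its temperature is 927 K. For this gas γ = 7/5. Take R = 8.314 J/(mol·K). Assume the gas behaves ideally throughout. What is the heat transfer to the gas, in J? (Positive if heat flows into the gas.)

41900 J

P₁ = nRT₁/V₁ = 3.59×8.314×366/10.9 = 1000 kPa.
Isochoric: V stays 10.9 L; P/T = const ⇒ T₂ = 927 K, P₂ = 2540 kPa.
W = 0 (no volume change).
ΔU = nCvΔT = 3.59×20.8×(927−366) = 41900 J.
Q = ΔU = 41900 J.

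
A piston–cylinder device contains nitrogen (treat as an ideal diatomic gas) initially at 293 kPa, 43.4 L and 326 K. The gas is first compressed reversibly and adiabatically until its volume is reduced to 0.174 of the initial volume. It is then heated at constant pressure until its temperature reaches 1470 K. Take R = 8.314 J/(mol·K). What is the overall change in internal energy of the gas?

112000 J

n = P₁V₁/(RT₁) = 293×43.4/(8.314×326) = 4.69 mol.
Step 1 — Adiabatic: TV^(γ−1) = const ⇒ T₂ = 326×(5.75)^0.400 = 656 K; PV^γ = const ⇒ P₂ = 3390 kPa.
ΔU = nCvΔT = 4.69×20.8×(656−326) = 32200 J.
Q = 0 for an adiabatic process, so W = −ΔU = -32200 J.
State after step 1: P = 3390 kPa, V = 7.55 L, T = 656 K.
Step 2 — Isobaric: P stays 3390 kPa; V/T = const ⇒ T₂ = 1470 K, V₂ = 16.9 L.
W = PΔV = 3390×(16.9−7.55) kPa·L = 31700 J.
ΔU = nCvΔT = 4.69×20.8×(1470−656) = 79400 J.
Q = ΔU + W = nCpΔT = 111000 J.
Net over both steps: W = -448 J, Q = 111000 J, ΔU = 112000 J.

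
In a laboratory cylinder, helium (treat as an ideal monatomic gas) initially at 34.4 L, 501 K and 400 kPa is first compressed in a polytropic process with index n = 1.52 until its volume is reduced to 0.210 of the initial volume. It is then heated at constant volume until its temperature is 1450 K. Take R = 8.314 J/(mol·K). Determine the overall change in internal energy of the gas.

n = P₁V₁/(RT₁) = 400×34.4/(8.314×501) = 3.30 mol.
Step 1 — Polytropic n=1.52: T₂ = T₁(V₁/V₂)^(n−1) = 501×(4.76)^0.52 = 1130 K; P₂ = P₁(V₁/V₂)^n = 4290 kPa.
W = (P₁V₁−P₂V₂)/(n−1) = (400×34.4−4290×7.22)/0.52 = -33100 J.
ΔU = nCvΔT = 3.30×12.5×(1130−501) = 25800 J.
Q = ΔU + W = -7280 J.
State after step 1: P = 4290 kPa, V = 7.22 L, T = 1130 K.
Step 2 — Isochoric: V stays 7.22 L; P/T = const ⇒ T₂ = 1450 K, P₂ = 5510 kPa.
W = 0 (no volume change).
ΔU = nCvΔT = 3.30×12.5×(1450−1130) = 13300 J.
Q = ΔU = 13300 J.
Net over both steps: W = -33100 J, Q = 5980 J, ΔU = 39100 J.

39100 J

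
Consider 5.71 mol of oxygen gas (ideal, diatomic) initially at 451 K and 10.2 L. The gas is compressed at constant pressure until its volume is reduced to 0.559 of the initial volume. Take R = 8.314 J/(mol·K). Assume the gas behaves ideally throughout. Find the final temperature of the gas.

252 K

P₁ = nRT₁/V₁ = 5.71×8.314×451/10.2 = 2100 kPa.
Isobaric: P stays 2100 kPa; V/T = const ⇒ T₂ = 252 K, V₂ = 5.70 L.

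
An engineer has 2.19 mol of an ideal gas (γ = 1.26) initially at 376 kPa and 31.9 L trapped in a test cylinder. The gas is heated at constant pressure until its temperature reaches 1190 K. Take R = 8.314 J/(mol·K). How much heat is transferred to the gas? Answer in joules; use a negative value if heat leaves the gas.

T₁ = P₁V₁/(nR) = 376×31.9/(2.19×8.314) = 659 K.
Isobaric: P stays 376 kPa; V/T = const ⇒ T₂ = 1190 K, V₂ = 57.6 L.
W = PΔV = 376×(57.6−31.9) kPa·L = 9670 J.
ΔU = nCvΔT = 2.19×32.0×(1190−659) = 37200 J.
Q = ΔU + W = nCpΔT = 46900 J.

46900 J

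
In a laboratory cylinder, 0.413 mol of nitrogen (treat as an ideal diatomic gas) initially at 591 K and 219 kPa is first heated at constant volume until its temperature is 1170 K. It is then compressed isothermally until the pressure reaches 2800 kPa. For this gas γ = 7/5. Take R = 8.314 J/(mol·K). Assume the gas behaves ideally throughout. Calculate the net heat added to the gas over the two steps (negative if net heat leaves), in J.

V₁ = nRT₁/P₁ = 0.413×8.314×591/219 = 9.27 L.
Step 1 — Isochoric: V stays 9.27 L; P/T = const ⇒ T₂ = 1170 K, P₂ = 434 kPa.
W = 0 (no volume change).
ΔU = nCvΔT = 0.413×20.8×(1170−591) = 4970 J.
Q = ΔU = 4970 J.
State after step 1: P = 434 kPa, V = 9.27 L, T = 1170 K.
Step 2 — Isothermal: T stays 1170 K; PV = const ⇒ V₂ = 1.43 L, P₂ = 2800 kPa.
ΔU = 0 (ideal gas, T constant).
W = nRT ln(V₂/V₁) = 0.413×8.314×1170×ln(0.155) = -7490 J.
Q = ΔU + W = -7490 J.
Net over both steps: W = -7490 J, Q = -2520 J, ΔU = 4970 J.

-2520 J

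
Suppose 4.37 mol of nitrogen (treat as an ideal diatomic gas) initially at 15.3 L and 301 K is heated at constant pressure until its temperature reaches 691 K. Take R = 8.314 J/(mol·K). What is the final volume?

35.1 L

P₁ = nRT₁/V₁ = 4.37×8.314×301/15.3 = 715 kPa.
Isobaric: P stays 715 kPa; V/T = const ⇒ T₂ = 691 K, V₂ = 35.1 L.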